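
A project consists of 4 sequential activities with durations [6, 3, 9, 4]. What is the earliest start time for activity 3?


Activity 3 starts after activities 1 through 2 complete.
Predecessor durations: [6, 3]
ES = 6 + 3 = 9

9


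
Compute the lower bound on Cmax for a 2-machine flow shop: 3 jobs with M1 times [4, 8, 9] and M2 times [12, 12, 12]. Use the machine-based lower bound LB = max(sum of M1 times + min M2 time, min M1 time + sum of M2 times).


LB1 = sum(M1 times) + min(M2 times) = 21 + 12 = 33
LB2 = min(M1 times) + sum(M2 times) = 4 + 36 = 40
Lower bound = max(LB1, LB2) = max(33, 40) = 40

40


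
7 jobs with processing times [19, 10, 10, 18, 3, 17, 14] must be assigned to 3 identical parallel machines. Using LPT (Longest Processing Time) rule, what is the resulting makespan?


Sort jobs in decreasing order (LPT): [19, 18, 17, 14, 10, 10, 3]
Assign each job to the least loaded machine:
  Machine 1: jobs [19, 10], load = 29
  Machine 2: jobs [18, 10, 3], load = 31
  Machine 3: jobs [17, 14], load = 31
Makespan = max load = 31

31


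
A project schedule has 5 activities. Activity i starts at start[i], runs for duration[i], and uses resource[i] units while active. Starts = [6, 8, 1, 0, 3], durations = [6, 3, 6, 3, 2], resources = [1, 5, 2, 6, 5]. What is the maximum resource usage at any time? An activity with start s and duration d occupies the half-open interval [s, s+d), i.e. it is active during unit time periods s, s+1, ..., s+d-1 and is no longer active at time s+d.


Each activity i is active on [start_i, start_i + duration_i).
Compute total resource usage per time slot:
  t=0: active resources = [6], total = 6
  t=1: active resources = [2, 6], total = 8
  t=2: active resources = [2, 6], total = 8
  t=3: active resources = [2, 5], total = 7
  t=4: active resources = [2, 5], total = 7
  t=5: active resources = [2], total = 2
  t=6: active resources = [1, 2], total = 3
  t=7: active resources = [1], total = 1
  t=8: active resources = [1, 5], total = 6
  t=9: active resources = [1, 5], total = 6
  t=10: active resources = [1, 5], total = 6
  t=11: active resources = [1], total = 1
Peak resource demand = 8

8


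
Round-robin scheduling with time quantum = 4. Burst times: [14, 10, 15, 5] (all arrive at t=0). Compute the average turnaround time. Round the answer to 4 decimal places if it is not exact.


Time quantum = 4
Execution trace:
  J1 runs 4 units, time = 4
  J2 runs 4 units, time = 8
  J3 runs 4 units, time = 12
  J4 runs 4 units, time = 16
  J1 runs 4 units, time = 20
  J2 runs 4 units, time = 24
  J3 runs 4 units, time = 28
  J4 runs 1 units, time = 29
  J1 runs 4 units, time = 33
  J2 runs 2 units, time = 35
  J3 runs 4 units, time = 39
  J1 runs 2 units, time = 41
  J3 runs 3 units, time = 44
Finish times: [41, 35, 44, 29]
Average turnaround = 149/4 = 37.25

37.25


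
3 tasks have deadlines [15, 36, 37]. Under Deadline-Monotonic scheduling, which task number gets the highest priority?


Sort tasks by relative deadline (ascending):
  Task 1: deadline = 15
  Task 2: deadline = 36
  Task 3: deadline = 37
Priority order (highest first): [1, 2, 3]
Highest priority task = 1

1


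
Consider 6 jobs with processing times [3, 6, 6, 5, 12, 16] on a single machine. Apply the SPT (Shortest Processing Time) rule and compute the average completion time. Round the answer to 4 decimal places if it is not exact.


Sort jobs by processing time (SPT order): [3, 5, 6, 6, 12, 16]
Compute completion times sequentially:
  Job 1: processing = 3, completes at 3
  Job 2: processing = 5, completes at 8
  Job 3: processing = 6, completes at 14
  Job 4: processing = 6, completes at 20
  Job 5: processing = 12, completes at 32
  Job 6: processing = 16, completes at 48
Sum of completion times = 125
Average completion time = 125/6 = 20.8333

20.8333


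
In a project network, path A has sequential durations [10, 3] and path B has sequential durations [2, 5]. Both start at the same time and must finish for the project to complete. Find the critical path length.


Path A total = 10 + 3 = 13
Path B total = 2 + 5 = 7
Critical path = longest path = max(13, 7) = 13

13


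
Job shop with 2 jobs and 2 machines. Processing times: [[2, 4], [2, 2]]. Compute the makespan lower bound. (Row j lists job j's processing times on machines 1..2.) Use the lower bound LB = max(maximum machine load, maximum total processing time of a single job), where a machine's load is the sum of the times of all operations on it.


Machine loads:
  Machine 1: 2 + 2 = 4
  Machine 2: 4 + 2 = 6
Max machine load = 6
Job totals:
  Job 1: 6
  Job 2: 4
Max job total = 6
Lower bound = max(6, 6) = 6

6


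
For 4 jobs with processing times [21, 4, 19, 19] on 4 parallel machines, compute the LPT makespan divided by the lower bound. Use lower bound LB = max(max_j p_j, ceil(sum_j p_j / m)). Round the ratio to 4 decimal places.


LPT order: [21, 19, 19, 4]
Machine loads after assignment: [21, 19, 19, 4]
LPT makespan = 21
Lower bound = max(max_job, ceil(total/4)) = max(21, 16) = 21
Ratio = 21 / 21 = 1.0

1.0


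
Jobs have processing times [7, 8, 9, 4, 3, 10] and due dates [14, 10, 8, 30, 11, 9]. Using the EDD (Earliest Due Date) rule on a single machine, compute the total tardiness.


Sort by due date (EDD order): [(9, 8), (10, 9), (8, 10), (3, 11), (7, 14), (4, 30)]
Compute completion times and tardiness:
  Job 1: p=9, d=8, C=9, tardiness=max(0,9-8)=1
  Job 2: p=10, d=9, C=19, tardiness=max(0,19-9)=10
  Job 3: p=8, d=10, C=27, tardiness=max(0,27-10)=17
  Job 4: p=3, d=11, C=30, tardiness=max(0,30-11)=19
  Job 5: p=7, d=14, C=37, tardiness=max(0,37-14)=23
  Job 6: p=4, d=30, C=41, tardiness=max(0,41-30)=11
Total tardiness = 81

81


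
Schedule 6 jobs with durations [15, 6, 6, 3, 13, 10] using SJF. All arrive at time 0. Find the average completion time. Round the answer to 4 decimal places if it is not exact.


SJF order (ascending): [3, 6, 6, 10, 13, 15]
Completion times:
  Job 1: burst=3, C=3
  Job 2: burst=6, C=9
  Job 3: burst=6, C=15
  Job 4: burst=10, C=25
  Job 5: burst=13, C=38
  Job 6: burst=15, C=53
Average completion = 143/6 = 23.8333

23.8333


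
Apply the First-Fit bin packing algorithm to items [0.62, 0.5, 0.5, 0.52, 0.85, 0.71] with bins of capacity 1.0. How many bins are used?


Place items sequentially using First-Fit:
  Item 0.62 -> new Bin 1
  Item 0.5 -> new Bin 2
  Item 0.5 -> Bin 2 (now 1.0)
  Item 0.52 -> new Bin 3
  Item 0.85 -> new Bin 4
  Item 0.71 -> new Bin 5
Total bins used = 5

5


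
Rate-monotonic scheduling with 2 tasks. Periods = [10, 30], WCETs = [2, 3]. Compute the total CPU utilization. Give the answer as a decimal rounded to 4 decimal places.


Compute individual utilizations (exact fractions):
  Task 1: C/T = 2/10 = 1/5 (approx. 0.2)
  Task 2: C/T = 3/30 = 1/10 (approx. 0.1)
Total utilization U = 1/5 + 1/10 = 3/10
Rounded to 4 decimal places: U = 0.3000
RM (Liu & Layland) bound for 2 tasks = 0.828427; compare with U = 3/10 (approx. 0.300000)
U <= bound, so schedulable by RM sufficient condition.

0.3000


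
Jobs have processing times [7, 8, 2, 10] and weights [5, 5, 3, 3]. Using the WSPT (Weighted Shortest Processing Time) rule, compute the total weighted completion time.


Compute p/w ratios and sort ascending (WSPT): [(2, 3), (7, 5), (8, 5), (10, 3)]
Compute weighted completion times:
  Job (p=2,w=3): C=2, w*C=3*2=6
  Job (p=7,w=5): C=9, w*C=5*9=45
  Job (p=8,w=5): C=17, w*C=5*17=85
  Job (p=10,w=3): C=27, w*C=3*27=81
Total weighted completion time = 217

217


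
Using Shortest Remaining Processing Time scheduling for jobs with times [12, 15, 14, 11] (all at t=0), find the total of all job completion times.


Since all jobs arrive at t=0, SRPT equals SPT ordering.
SPT order: [11, 12, 14, 15]
Completion times:
  Job 1: p=11, C=11
  Job 2: p=12, C=23
  Job 3: p=14, C=37
  Job 4: p=15, C=52
Total completion time = 11 + 23 + 37 + 52 = 123

123


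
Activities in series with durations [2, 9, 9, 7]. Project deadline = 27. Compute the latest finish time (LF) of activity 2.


LF(activity 2) = deadline - sum of successor durations
Successors: activities 3 through 4 with durations [9, 7]
Sum of successor durations = 16
LF = 27 - 16 = 11

11


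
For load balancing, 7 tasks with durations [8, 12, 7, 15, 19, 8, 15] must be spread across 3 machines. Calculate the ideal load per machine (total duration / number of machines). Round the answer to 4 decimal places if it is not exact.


Total processing time = 8 + 12 + 7 + 15 + 19 + 8 + 15 = 84
Number of machines = 3
Ideal balanced load = 84 / 3 = 28.0

28.0


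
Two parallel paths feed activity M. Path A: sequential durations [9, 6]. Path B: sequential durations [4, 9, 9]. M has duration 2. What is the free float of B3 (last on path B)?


ES(B3) = sum of predecessors on chain B = 13
EF(B3) = ES + duration = 13 + 9 = 22
Successor of B3 is M. ES(M) = max(sum(A), sum(B)) = max(15, 22) = 22
Free float = ES(successor) - EF(current) = 22 - 22 = 0

0


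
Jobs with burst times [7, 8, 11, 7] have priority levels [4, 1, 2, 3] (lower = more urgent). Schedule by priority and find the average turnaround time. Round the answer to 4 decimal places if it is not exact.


Sort by priority (ascending = highest first):
Order: [(1, 8), (2, 11), (3, 7), (4, 7)]
Completion times:
  Priority 1, burst=8, C=8
  Priority 2, burst=11, C=19
  Priority 3, burst=7, C=26
  Priority 4, burst=7, C=33
Average turnaround = 86/4 = 21.5

21.5


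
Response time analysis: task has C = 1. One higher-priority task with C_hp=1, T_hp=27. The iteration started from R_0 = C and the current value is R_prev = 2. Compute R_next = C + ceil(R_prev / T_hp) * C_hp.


R_next = C + ceil(R_prev / T_hp) * C_hp
ceil(2 / 27) = ceil(0.0741) = 1
Interference = 1 * 1 = 1
R_next = 1 + 1 = 2
R_next = R_prev, so the iteration has converged (response time = 2).

2


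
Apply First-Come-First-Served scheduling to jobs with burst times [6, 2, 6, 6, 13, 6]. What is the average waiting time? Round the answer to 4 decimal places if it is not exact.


FCFS order (as given): [6, 2, 6, 6, 13, 6]
Waiting times:
  Job 1: wait = 0
  Job 2: wait = 6
  Job 3: wait = 8
  Job 4: wait = 14
  Job 5: wait = 20
  Job 6: wait = 33
Sum of waiting times = 81
Average waiting time = 81/6 = 13.5

13.5


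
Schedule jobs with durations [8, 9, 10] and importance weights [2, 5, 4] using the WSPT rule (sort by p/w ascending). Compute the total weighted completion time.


Compute p/w ratios and sort ascending (WSPT): [(9, 5), (10, 4), (8, 2)]
Compute weighted completion times:
  Job (p=9,w=5): C=9, w*C=5*9=45
  Job (p=10,w=4): C=19, w*C=4*19=76
  Job (p=8,w=2): C=27, w*C=2*27=54
Total weighted completion time = 175

175


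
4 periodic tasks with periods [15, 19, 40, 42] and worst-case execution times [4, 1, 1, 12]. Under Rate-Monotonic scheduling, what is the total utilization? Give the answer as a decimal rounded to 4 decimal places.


Compute individual utilizations (exact fractions):
  Task 1: C/T = 4/15 (approx. 0.2667)
  Task 2: C/T = 1/19 (approx. 0.0526)
  Task 3: C/T = 1/40 (approx. 0.025)
  Task 4: C/T = 12/42 = 2/7 (approx. 0.2857)
Total utilization U = 4/15 + 1/19 + 1/40 + 2/7 = 2011/3192
Rounded to 4 decimal places: U = 0.6300
RM (Liu & Layland) bound for 4 tasks = 0.756828; compare with U = 2011/3192 (approx. 0.630013)
U <= bound, so schedulable by RM sufficient condition.

0.6300


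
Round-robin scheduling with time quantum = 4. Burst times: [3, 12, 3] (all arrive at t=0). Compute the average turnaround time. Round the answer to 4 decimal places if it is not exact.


Time quantum = 4
Execution trace:
  J1 runs 3 units, time = 3
  J2 runs 4 units, time = 7
  J3 runs 3 units, time = 10
  J2 runs 4 units, time = 14
  J2 runs 4 units, time = 18
Finish times: [3, 18, 10]
Average turnaround = 31/3 = 10.3333

10.3333


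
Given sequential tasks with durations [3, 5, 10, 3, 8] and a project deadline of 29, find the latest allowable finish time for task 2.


LF(activity 2) = deadline - sum of successor durations
Successors: activities 3 through 5 with durations [10, 3, 8]
Sum of successor durations = 21
LF = 29 - 21 = 8

8


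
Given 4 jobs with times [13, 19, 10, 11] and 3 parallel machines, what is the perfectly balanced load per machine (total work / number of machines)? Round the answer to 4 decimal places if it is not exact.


Total processing time = 13 + 19 + 10 + 11 = 53
Number of machines = 3
Ideal balanced load = 53 / 3 = 17.6667

17.6667


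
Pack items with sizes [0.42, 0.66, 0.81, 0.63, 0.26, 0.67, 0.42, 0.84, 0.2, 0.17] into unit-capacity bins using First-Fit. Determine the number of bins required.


Place items sequentially using First-Fit:
  Item 0.42 -> new Bin 1
  Item 0.66 -> new Bin 2
  Item 0.81 -> new Bin 3
  Item 0.63 -> new Bin 4
  Item 0.26 -> Bin 1 (now 0.68)
  Item 0.67 -> new Bin 5
  Item 0.42 -> new Bin 6
  Item 0.84 -> new Bin 7
  Item 0.2 -> Bin 1 (now 0.88)
  Item 0.17 -> Bin 2 (now 0.83)
Total bins used = 7

7


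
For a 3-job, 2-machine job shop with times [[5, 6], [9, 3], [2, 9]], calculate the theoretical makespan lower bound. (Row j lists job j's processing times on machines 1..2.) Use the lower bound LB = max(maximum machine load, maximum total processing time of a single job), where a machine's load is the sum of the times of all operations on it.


Machine loads:
  Machine 1: 5 + 9 + 2 = 16
  Machine 2: 6 + 3 + 9 = 18
Max machine load = 18
Job totals:
  Job 1: 11
  Job 2: 12
  Job 3: 11
Max job total = 12
Lower bound = max(18, 12) = 18

18


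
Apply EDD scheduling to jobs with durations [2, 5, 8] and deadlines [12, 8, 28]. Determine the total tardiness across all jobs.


Sort by due date (EDD order): [(5, 8), (2, 12), (8, 28)]
Compute completion times and tardiness:
  Job 1: p=5, d=8, C=5, tardiness=max(0,5-8)=0
  Job 2: p=2, d=12, C=7, tardiness=max(0,7-12)=0
  Job 3: p=8, d=28, C=15, tardiness=max(0,15-28)=0
Total tardiness = 0

0


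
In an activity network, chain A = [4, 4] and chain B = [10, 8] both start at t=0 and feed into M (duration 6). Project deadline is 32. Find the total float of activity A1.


Forward pass: ES(A1) = sum of predecessors on chain A = 0
EF = ES + duration = 0 + 4 = 4
Backward pass: LF(M) = deadline = 32; LS(M) = 32 - 6 = 26
LF(A1) = LS(M) - sum(successors on chain A) = 26 - 4 = 22
LS = LF - duration = 22 - 4 = 18
Total float = LS - ES = 18 - 0 = 18

18


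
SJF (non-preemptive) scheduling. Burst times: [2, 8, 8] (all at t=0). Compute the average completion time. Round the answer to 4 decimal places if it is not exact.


SJF order (ascending): [2, 8, 8]
Completion times:
  Job 1: burst=2, C=2
  Job 2: burst=8, C=10
  Job 3: burst=8, C=18
Average completion = 30/3 = 10.0

10.0


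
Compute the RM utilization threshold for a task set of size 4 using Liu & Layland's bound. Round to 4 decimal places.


Compute 2^(1/4) = 1.1892071150
Subtract 1: 1.1892071150 - 1 = 0.1892071150
Multiply by n: 4 * 0.1892071150 = 0.7568284600
Round to 4 dp: 0.7568

0.7568


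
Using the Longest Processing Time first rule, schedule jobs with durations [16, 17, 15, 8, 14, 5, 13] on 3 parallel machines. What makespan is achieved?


Sort jobs in decreasing order (LPT): [17, 16, 15, 14, 13, 8, 5]
Assign each job to the least loaded machine:
  Machine 1: jobs [17, 8, 5], load = 30
  Machine 2: jobs [16, 13], load = 29
  Machine 3: jobs [15, 14], load = 29
Makespan = max load = 30

30


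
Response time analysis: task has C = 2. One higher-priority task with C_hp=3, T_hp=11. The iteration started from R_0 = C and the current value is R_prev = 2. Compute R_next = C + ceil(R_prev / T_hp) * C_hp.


R_next = C + ceil(R_prev / T_hp) * C_hp
ceil(2 / 11) = ceil(0.1818) = 1
Interference = 1 * 3 = 3
R_next = 2 + 3 = 5

5


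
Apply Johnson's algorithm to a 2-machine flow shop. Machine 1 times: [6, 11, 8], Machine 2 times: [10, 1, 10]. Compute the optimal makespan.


Apply Johnson's rule:
  Group 1 (a <= b): [(1, 6, 10), (3, 8, 10)]
  Group 2 (a > b): [(2, 11, 1)]
Optimal job order: [1, 3, 2]
Schedule:
  Job 1: M1 done at 6, M2 done at 16
  Job 3: M1 done at 14, M2 done at 26
  Job 2: M1 done at 25, M2 done at 27
Makespan = 27

27


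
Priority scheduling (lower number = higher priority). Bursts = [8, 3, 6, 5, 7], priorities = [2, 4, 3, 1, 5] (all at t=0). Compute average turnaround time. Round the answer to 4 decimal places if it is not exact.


Sort by priority (ascending = highest first):
Order: [(1, 5), (2, 8), (3, 6), (4, 3), (5, 7)]
Completion times:
  Priority 1, burst=5, C=5
  Priority 2, burst=8, C=13
  Priority 3, burst=6, C=19
  Priority 4, burst=3, C=22
  Priority 5, burst=7, C=29
Average turnaround = 88/5 = 17.6

17.6


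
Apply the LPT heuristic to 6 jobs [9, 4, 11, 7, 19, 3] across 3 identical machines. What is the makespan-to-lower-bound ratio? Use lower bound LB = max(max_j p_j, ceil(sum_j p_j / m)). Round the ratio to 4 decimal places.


LPT order: [19, 11, 9, 7, 4, 3]
Machine loads after assignment: [19, 18, 16]
LPT makespan = 19
Lower bound = max(max_job, ceil(total/3)) = max(19, 18) = 19
Ratio = 19 / 19 = 1.0

1.0


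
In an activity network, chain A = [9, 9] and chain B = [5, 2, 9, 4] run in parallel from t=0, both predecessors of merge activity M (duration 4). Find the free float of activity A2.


ES(A2) = sum of predecessors on chain A = 9
EF(A2) = ES + duration = 9 + 9 = 18
Successor of A2 is M. ES(M) = max(sum(A), sum(B)) = max(18, 20) = 20
Free float = ES(successor) - EF(current) = 20 - 18 = 2

2


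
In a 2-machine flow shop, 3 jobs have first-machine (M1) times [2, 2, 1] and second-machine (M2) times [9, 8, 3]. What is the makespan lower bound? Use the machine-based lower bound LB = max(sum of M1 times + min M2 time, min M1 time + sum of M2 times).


LB1 = sum(M1 times) + min(M2 times) = 5 + 3 = 8
LB2 = min(M1 times) + sum(M2 times) = 1 + 20 = 21
Lower bound = max(LB1, LB2) = max(8, 21) = 21

21


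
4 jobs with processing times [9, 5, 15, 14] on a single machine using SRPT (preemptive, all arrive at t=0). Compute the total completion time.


Since all jobs arrive at t=0, SRPT equals SPT ordering.
SPT order: [5, 9, 14, 15]
Completion times:
  Job 1: p=5, C=5
  Job 2: p=9, C=14
  Job 3: p=14, C=28
  Job 4: p=15, C=43
Total completion time = 5 + 14 + 28 + 43 = 90

90


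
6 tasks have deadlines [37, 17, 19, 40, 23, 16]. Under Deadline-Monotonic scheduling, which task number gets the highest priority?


Sort tasks by relative deadline (ascending):
  Task 6: deadline = 16
  Task 2: deadline = 17
  Task 3: deadline = 19
  Task 5: deadline = 23
  Task 1: deadline = 37
  Task 4: deadline = 40
Priority order (highest first): [6, 2, 3, 5, 1, 4]
Highest priority task = 6

6


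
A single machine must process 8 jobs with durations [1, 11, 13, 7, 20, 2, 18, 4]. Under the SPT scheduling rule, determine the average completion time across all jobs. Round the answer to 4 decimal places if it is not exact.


Sort jobs by processing time (SPT order): [1, 2, 4, 7, 11, 13, 18, 20]
Compute completion times sequentially:
  Job 1: processing = 1, completes at 1
  Job 2: processing = 2, completes at 3
  Job 3: processing = 4, completes at 7
  Job 4: processing = 7, completes at 14
  Job 5: processing = 11, completes at 25
  Job 6: processing = 13, completes at 38
  Job 7: processing = 18, completes at 56
  Job 8: processing = 20, completes at 76
Sum of completion times = 220
Average completion time = 220/8 = 27.5

27.5


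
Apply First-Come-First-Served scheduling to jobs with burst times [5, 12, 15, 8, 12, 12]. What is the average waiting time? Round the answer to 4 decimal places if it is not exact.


FCFS order (as given): [5, 12, 15, 8, 12, 12]
Waiting times:
  Job 1: wait = 0
  Job 2: wait = 5
  Job 3: wait = 17
  Job 4: wait = 32
  Job 5: wait = 40
  Job 6: wait = 52
Sum of waiting times = 146
Average waiting time = 146/6 = 24.3333

24.3333


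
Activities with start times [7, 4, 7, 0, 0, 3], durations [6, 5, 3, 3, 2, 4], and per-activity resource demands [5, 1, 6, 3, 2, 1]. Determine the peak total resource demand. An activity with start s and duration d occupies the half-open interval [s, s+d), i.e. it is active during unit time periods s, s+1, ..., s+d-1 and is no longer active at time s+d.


Each activity i is active on [start_i, start_i + duration_i).
Compute total resource usage per time slot:
  t=0: active resources = [3, 2], total = 5
  t=1: active resources = [3, 2], total = 5
  t=2: active resources = [3], total = 3
  t=3: active resources = [1], total = 1
  t=4: active resources = [1, 1], total = 2
  t=5: active resources = [1, 1], total = 2
  t=6: active resources = [1, 1], total = 2
  t=7: active resources = [5, 1, 6], total = 12
  t=8: active resources = [5, 1, 6], total = 12
  t=9: active resources = [5, 6], total = 11
  t=10: active resources = [5], total = 5
  t=11: active resources = [5], total = 5
  t=12: active resources = [5], total = 5
Peak resource demand = 12

12


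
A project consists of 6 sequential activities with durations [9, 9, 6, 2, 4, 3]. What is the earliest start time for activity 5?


Activity 5 starts after activities 1 through 4 complete.
Predecessor durations: [9, 9, 6, 2]
ES = 9 + 9 + 6 + 2 = 26

26


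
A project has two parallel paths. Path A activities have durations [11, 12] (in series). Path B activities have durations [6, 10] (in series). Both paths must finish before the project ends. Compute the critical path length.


Path A total = 11 + 12 = 23
Path B total = 6 + 10 = 16
Critical path = longest path = max(23, 16) = 23

23


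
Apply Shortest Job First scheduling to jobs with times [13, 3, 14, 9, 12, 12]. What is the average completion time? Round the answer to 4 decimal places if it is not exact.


SJF order (ascending): [3, 9, 12, 12, 13, 14]
Completion times:
  Job 1: burst=3, C=3
  Job 2: burst=9, C=12
  Job 3: burst=12, C=24
  Job 4: burst=12, C=36
  Job 5: burst=13, C=49
  Job 6: burst=14, C=63
Average completion = 187/6 = 31.1667

31.1667


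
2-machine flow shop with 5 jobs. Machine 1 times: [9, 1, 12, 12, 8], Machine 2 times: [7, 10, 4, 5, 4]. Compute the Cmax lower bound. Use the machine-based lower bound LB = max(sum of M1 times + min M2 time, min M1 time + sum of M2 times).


LB1 = sum(M1 times) + min(M2 times) = 42 + 4 = 46
LB2 = min(M1 times) + sum(M2 times) = 1 + 30 = 31
Lower bound = max(LB1, LB2) = max(46, 31) = 46

46


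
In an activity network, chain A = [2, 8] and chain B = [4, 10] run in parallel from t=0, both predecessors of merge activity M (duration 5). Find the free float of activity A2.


ES(A2) = sum of predecessors on chain A = 2
EF(A2) = ES + duration = 2 + 8 = 10
Successor of A2 is M. ES(M) = max(sum(A), sum(B)) = max(10, 14) = 14
Free float = ES(successor) - EF(current) = 14 - 10 = 4

4


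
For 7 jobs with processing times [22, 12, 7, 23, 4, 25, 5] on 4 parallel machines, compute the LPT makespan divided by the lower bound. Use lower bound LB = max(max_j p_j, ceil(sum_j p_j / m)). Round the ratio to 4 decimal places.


LPT order: [25, 23, 22, 12, 7, 5, 4]
Machine loads after assignment: [25, 23, 26, 24]
LPT makespan = 26
Lower bound = max(max_job, ceil(total/4)) = max(25, 25) = 25
Ratio = 26 / 25 = 1.04

1.04


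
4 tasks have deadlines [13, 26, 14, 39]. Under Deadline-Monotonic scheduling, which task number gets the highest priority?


Sort tasks by relative deadline (ascending):
  Task 1: deadline = 13
  Task 3: deadline = 14
  Task 2: deadline = 26
  Task 4: deadline = 39
Priority order (highest first): [1, 3, 2, 4]
Highest priority task = 1

1


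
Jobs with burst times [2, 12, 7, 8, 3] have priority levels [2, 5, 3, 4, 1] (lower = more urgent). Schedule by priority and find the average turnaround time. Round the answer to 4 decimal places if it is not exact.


Sort by priority (ascending = highest first):
Order: [(1, 3), (2, 2), (3, 7), (4, 8), (5, 12)]
Completion times:
  Priority 1, burst=3, C=3
  Priority 2, burst=2, C=5
  Priority 3, burst=7, C=12
  Priority 4, burst=8, C=20
  Priority 5, burst=12, C=32
Average turnaround = 72/5 = 14.4

14.4


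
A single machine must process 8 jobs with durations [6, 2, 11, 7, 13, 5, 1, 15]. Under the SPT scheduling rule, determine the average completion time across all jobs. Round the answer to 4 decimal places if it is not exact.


Sort jobs by processing time (SPT order): [1, 2, 5, 6, 7, 11, 13, 15]
Compute completion times sequentially:
  Job 1: processing = 1, completes at 1
  Job 2: processing = 2, completes at 3
  Job 3: processing = 5, completes at 8
  Job 4: processing = 6, completes at 14
  Job 5: processing = 7, completes at 21
  Job 6: processing = 11, completes at 32
  Job 7: processing = 13, completes at 45
  Job 8: processing = 15, completes at 60
Sum of completion times = 184
Average completion time = 184/8 = 23.0

23.0


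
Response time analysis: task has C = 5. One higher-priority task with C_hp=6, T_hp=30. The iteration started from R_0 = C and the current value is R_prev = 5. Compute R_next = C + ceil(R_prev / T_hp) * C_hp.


R_next = C + ceil(R_prev / T_hp) * C_hp
ceil(5 / 30) = ceil(0.1667) = 1
Interference = 1 * 6 = 6
R_next = 5 + 6 = 11

11


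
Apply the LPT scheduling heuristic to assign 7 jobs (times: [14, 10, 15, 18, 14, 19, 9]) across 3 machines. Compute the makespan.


Sort jobs in decreasing order (LPT): [19, 18, 15, 14, 14, 10, 9]
Assign each job to the least loaded machine:
  Machine 1: jobs [19, 10, 9], load = 38
  Machine 2: jobs [18, 14], load = 32
  Machine 3: jobs [15, 14], load = 29
Makespan = max load = 38

38


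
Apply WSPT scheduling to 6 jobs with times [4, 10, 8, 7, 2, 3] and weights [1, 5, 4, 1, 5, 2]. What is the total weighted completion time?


Compute p/w ratios and sort ascending (WSPT): [(2, 5), (3, 2), (10, 5), (8, 4), (4, 1), (7, 1)]
Compute weighted completion times:
  Job (p=2,w=5): C=2, w*C=5*2=10
  Job (p=3,w=2): C=5, w*C=2*5=10
  Job (p=10,w=5): C=15, w*C=5*15=75
  Job (p=8,w=4): C=23, w*C=4*23=92
  Job (p=4,w=1): C=27, w*C=1*27=27
  Job (p=7,w=1): C=34, w*C=1*34=34
Total weighted completion time = 248

248


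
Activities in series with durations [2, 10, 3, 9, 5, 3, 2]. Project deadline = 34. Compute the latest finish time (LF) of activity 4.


LF(activity 4) = deadline - sum of successor durations
Successors: activities 5 through 7 with durations [5, 3, 2]
Sum of successor durations = 10
LF = 34 - 10 = 24

24


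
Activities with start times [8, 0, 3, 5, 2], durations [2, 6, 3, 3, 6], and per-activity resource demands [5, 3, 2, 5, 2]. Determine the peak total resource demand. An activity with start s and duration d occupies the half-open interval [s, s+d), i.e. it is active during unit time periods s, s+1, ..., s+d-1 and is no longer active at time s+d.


Each activity i is active on [start_i, start_i + duration_i).
Compute total resource usage per time slot:
  t=0: active resources = [3], total = 3
  t=1: active resources = [3], total = 3
  t=2: active resources = [3, 2], total = 5
  t=3: active resources = [3, 2, 2], total = 7
  t=4: active resources = [3, 2, 2], total = 7
  t=5: active resources = [3, 2, 5, 2], total = 12
  t=6: active resources = [5, 2], total = 7
  t=7: active resources = [5, 2], total = 7
  t=8: active resources = [5], total = 5
  t=9: active resources = [5], total = 5
Peak resource demand = 12

12


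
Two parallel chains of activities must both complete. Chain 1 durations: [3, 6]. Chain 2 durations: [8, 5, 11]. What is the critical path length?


Path A total = 3 + 6 = 9
Path B total = 8 + 5 + 11 = 24
Critical path = longest path = max(9, 24) = 24

24


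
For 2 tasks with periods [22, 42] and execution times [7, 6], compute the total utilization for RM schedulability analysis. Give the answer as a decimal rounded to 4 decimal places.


Compute individual utilizations (exact fractions):
  Task 1: C/T = 7/22 (approx. 0.3182)
  Task 2: C/T = 6/42 = 1/7 (approx. 0.1429)
Total utilization U = 7/22 + 1/7 = 71/154
Rounded to 4 decimal places: U = 0.4610
RM (Liu & Layland) bound for 2 tasks = 0.828427; compare with U = 71/154 (approx. 0.461039)
U <= bound, so schedulable by RM sufficient condition.

0.4610


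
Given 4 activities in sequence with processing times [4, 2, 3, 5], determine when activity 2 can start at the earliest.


Activity 2 starts after activities 1 through 1 complete.
Predecessor durations: [4]
ES = 4 = 4

4


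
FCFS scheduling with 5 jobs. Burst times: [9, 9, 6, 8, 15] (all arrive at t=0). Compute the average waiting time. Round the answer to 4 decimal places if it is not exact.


FCFS order (as given): [9, 9, 6, 8, 15]
Waiting times:
  Job 1: wait = 0
  Job 2: wait = 9
  Job 3: wait = 18
  Job 4: wait = 24
  Job 5: wait = 32
Sum of waiting times = 83
Average waiting time = 83/5 = 16.6

16.6


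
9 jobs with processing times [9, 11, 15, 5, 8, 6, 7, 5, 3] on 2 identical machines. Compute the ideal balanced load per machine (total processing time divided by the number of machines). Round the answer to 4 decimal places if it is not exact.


Total processing time = 9 + 11 + 15 + 5 + 8 + 6 + 7 + 5 + 3 = 69
Number of machines = 2
Ideal balanced load = 69 / 2 = 34.5

34.5


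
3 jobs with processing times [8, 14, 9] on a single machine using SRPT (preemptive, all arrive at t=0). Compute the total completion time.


Since all jobs arrive at t=0, SRPT equals SPT ordering.
SPT order: [8, 9, 14]
Completion times:
  Job 1: p=8, C=8
  Job 2: p=9, C=17
  Job 3: p=14, C=31
Total completion time = 8 + 17 + 31 = 56

56


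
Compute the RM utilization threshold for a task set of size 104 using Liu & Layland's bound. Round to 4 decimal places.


Compute 2^(1/104) = 1.0066871365
Subtract 1: 1.0066871365 - 1 = 0.0066871365
Multiply by n: 104 * 0.0066871365 = 0.6954621960
Round to 4 dp: 0.6955

0.6955


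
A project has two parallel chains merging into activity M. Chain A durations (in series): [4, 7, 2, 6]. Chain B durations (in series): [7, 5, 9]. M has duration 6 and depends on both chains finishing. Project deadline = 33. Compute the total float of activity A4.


Forward pass: ES(A4) = sum of predecessors on chain A = 13
EF = ES + duration = 13 + 6 = 19
Backward pass: LF(M) = deadline = 33; LS(M) = 33 - 6 = 27
LF(A4) = LS(M) - sum(successors on chain A) = 27 - 0 = 27
LS = LF - duration = 27 - 6 = 21
Total float = LS - ES = 21 - 13 = 8

8


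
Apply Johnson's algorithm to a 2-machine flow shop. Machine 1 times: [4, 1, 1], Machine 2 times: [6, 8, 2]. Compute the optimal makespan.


Apply Johnson's rule:
  Group 1 (a <= b): [(2, 1, 8), (3, 1, 2), (1, 4, 6)]
  Group 2 (a > b): []
Optimal job order: [2, 3, 1]
Schedule:
  Job 2: M1 done at 1, M2 done at 9
  Job 3: M1 done at 2, M2 done at 11
  Job 1: M1 done at 6, M2 done at 17
Makespan = 17

17


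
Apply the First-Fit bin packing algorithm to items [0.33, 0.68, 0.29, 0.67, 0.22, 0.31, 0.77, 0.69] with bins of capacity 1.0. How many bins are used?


Place items sequentially using First-Fit:
  Item 0.33 -> new Bin 1
  Item 0.68 -> new Bin 2
  Item 0.29 -> Bin 1 (now 0.62)
  Item 0.67 -> new Bin 3
  Item 0.22 -> Bin 1 (now 0.84)
  Item 0.31 -> Bin 2 (now 0.99)
  Item 0.77 -> new Bin 4
  Item 0.69 -> new Bin 5
Total bins used = 5

5


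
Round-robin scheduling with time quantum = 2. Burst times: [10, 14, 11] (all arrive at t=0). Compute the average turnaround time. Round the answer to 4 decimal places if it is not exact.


Time quantum = 2
Execution trace:
  J1 runs 2 units, time = 2
  J2 runs 2 units, time = 4
  J3 runs 2 units, time = 6
  J1 runs 2 units, time = 8
  J2 runs 2 units, time = 10
  J3 runs 2 units, time = 12
  J1 runs 2 units, time = 14
  J2 runs 2 units, time = 16
  J3 runs 2 units, time = 18
  J1 runs 2 units, time = 20
  J2 runs 2 units, time = 22
  J3 runs 2 units, time = 24
  J1 runs 2 units, time = 26
  J2 runs 2 units, time = 28
  J3 runs 2 units, time = 30
  J2 runs 2 units, time = 32
  J3 runs 1 units, time = 33
  J2 runs 2 units, time = 35
Finish times: [26, 35, 33]
Average turnaround = 94/3 = 31.3333

31.3333


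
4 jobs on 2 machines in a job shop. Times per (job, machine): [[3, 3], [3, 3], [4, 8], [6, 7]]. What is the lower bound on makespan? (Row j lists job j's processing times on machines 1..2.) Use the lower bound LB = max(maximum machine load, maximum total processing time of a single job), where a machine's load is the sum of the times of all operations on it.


Machine loads:
  Machine 1: 3 + 3 + 4 + 6 = 16
  Machine 2: 3 + 3 + 8 + 7 = 21
Max machine load = 21
Job totals:
  Job 1: 6
  Job 2: 6
  Job 3: 12
  Job 4: 13
Max job total = 13
Lower bound = max(21, 13) = 21

21


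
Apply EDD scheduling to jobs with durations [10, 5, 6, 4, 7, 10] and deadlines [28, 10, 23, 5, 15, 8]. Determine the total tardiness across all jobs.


Sort by due date (EDD order): [(4, 5), (10, 8), (5, 10), (7, 15), (6, 23), (10, 28)]
Compute completion times and tardiness:
  Job 1: p=4, d=5, C=4, tardiness=max(0,4-5)=0
  Job 2: p=10, d=8, C=14, tardiness=max(0,14-8)=6
  Job 3: p=5, d=10, C=19, tardiness=max(0,19-10)=9
  Job 4: p=7, d=15, C=26, tardiness=max(0,26-15)=11
  Job 5: p=6, d=23, C=32, tardiness=max(0,32-23)=9
  Job 6: p=10, d=28, C=42, tardiness=max(0,42-28)=14
Total tardiness = 49

49


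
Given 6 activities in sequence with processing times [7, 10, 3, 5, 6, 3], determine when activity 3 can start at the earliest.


Activity 3 starts after activities 1 through 2 complete.
Predecessor durations: [7, 10]
ES = 7 + 10 = 17

17


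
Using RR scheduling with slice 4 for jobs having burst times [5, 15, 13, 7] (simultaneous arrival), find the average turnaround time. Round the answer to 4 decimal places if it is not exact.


Time quantum = 4
Execution trace:
  J1 runs 4 units, time = 4
  J2 runs 4 units, time = 8
  J3 runs 4 units, time = 12
  J4 runs 4 units, time = 16
  J1 runs 1 units, time = 17
  J2 runs 4 units, time = 21
  J3 runs 4 units, time = 25
  J4 runs 3 units, time = 28
  J2 runs 4 units, time = 32
  J3 runs 4 units, time = 36
  J2 runs 3 units, time = 39
  J3 runs 1 units, time = 40
Finish times: [17, 39, 40, 28]
Average turnaround = 124/4 = 31.0

31.0


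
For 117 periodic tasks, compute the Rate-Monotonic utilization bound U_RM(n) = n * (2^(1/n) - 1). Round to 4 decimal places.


Compute 2^(1/117) = 1.0059419185
Subtract 1: 1.0059419185 - 1 = 0.0059419185
Multiply by n: 117 * 0.0059419185 = 0.6952044645
Round to 4 dp: 0.6952

0.6952


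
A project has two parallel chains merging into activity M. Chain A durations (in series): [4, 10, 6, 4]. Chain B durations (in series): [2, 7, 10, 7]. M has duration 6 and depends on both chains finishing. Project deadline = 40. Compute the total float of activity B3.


Forward pass: ES(B3) = sum of predecessors on chain B = 9
EF = ES + duration = 9 + 10 = 19
Backward pass: LF(M) = deadline = 40; LS(M) = 40 - 6 = 34
LF(B3) = LS(M) - sum(successors on chain B) = 34 - 7 = 27
LS = LF - duration = 27 - 10 = 17
Total float = LS - ES = 17 - 9 = 8

8


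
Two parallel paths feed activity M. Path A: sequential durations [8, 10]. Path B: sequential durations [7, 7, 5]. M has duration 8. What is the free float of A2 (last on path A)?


ES(A2) = sum of predecessors on chain A = 8
EF(A2) = ES + duration = 8 + 10 = 18
Successor of A2 is M. ES(M) = max(sum(A), sum(B)) = max(18, 19) = 19
Free float = ES(successor) - EF(current) = 19 - 18 = 1

1


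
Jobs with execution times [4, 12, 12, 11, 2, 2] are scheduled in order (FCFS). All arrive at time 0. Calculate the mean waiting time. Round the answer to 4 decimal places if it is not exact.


FCFS order (as given): [4, 12, 12, 11, 2, 2]
Waiting times:
  Job 1: wait = 0
  Job 2: wait = 4
  Job 3: wait = 16
  Job 4: wait = 28
  Job 5: wait = 39
  Job 6: wait = 41
Sum of waiting times = 128
Average waiting time = 128/6 = 21.3333

21.3333


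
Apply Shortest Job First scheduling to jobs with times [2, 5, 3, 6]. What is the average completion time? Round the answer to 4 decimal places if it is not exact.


SJF order (ascending): [2, 3, 5, 6]
Completion times:
  Job 1: burst=2, C=2
  Job 2: burst=3, C=5
  Job 3: burst=5, C=10
  Job 4: burst=6, C=16
Average completion = 33/4 = 8.25

8.25


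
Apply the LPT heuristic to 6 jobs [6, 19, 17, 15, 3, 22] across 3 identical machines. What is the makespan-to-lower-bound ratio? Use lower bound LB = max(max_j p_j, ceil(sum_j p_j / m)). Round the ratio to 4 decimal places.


LPT order: [22, 19, 17, 15, 6, 3]
Machine loads after assignment: [25, 25, 32]
LPT makespan = 32
Lower bound = max(max_job, ceil(total/3)) = max(22, 28) = 28
Ratio = 32 / 28 = 1.1429

1.1429


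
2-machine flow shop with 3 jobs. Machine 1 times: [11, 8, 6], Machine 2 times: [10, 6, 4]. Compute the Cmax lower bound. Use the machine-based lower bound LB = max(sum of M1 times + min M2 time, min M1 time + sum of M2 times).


LB1 = sum(M1 times) + min(M2 times) = 25 + 4 = 29
LB2 = min(M1 times) + sum(M2 times) = 6 + 20 = 26
Lower bound = max(LB1, LB2) = max(29, 26) = 29

29


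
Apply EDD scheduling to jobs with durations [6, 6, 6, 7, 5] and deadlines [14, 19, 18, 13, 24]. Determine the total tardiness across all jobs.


Sort by due date (EDD order): [(7, 13), (6, 14), (6, 18), (6, 19), (5, 24)]
Compute completion times and tardiness:
  Job 1: p=7, d=13, C=7, tardiness=max(0,7-13)=0
  Job 2: p=6, d=14, C=13, tardiness=max(0,13-14)=0
  Job 3: p=6, d=18, C=19, tardiness=max(0,19-18)=1
  Job 4: p=6, d=19, C=25, tardiness=max(0,25-19)=6
  Job 5: p=5, d=24, C=30, tardiness=max(0,30-24)=6
Total tardiness = 13

13


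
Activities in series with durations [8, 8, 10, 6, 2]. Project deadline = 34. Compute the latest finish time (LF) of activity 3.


LF(activity 3) = deadline - sum of successor durations
Successors: activities 4 through 5 with durations [6, 2]
Sum of successor durations = 8
LF = 34 - 8 = 26

26


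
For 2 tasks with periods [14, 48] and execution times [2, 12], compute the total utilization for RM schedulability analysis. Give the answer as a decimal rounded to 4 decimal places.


Compute individual utilizations (exact fractions):
  Task 1: C/T = 2/14 = 1/7 (approx. 0.1429)
  Task 2: C/T = 12/48 = 1/4 (approx. 0.25)
Total utilization U = 1/7 + 1/4 = 11/28
Rounded to 4 decimal places: U = 0.3929
RM (Liu & Layland) bound for 2 tasks = 0.828427; compare with U = 11/28 (approx. 0.392857)
U <= bound, so schedulable by RM sufficient condition.

0.3929


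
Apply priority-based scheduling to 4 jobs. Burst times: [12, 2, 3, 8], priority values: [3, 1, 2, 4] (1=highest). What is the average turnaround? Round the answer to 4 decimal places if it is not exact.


Sort by priority (ascending = highest first):
Order: [(1, 2), (2, 3), (3, 12), (4, 8)]
Completion times:
  Priority 1, burst=2, C=2
  Priority 2, burst=3, C=5
  Priority 3, burst=12, C=17
  Priority 4, burst=8, C=25
Average turnaround = 49/4 = 12.25

12.25


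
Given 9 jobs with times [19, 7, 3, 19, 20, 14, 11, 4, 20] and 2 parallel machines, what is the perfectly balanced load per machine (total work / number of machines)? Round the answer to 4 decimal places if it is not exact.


Total processing time = 19 + 7 + 3 + 19 + 20 + 14 + 11 + 4 + 20 = 117
Number of machines = 2
Ideal balanced load = 117 / 2 = 58.5

58.5


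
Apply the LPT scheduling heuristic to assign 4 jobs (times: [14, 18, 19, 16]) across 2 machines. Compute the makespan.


Sort jobs in decreasing order (LPT): [19, 18, 16, 14]
Assign each job to the least loaded machine:
  Machine 1: jobs [19, 14], load = 33
  Machine 2: jobs [18, 16], load = 34
Makespan = max load = 34

34


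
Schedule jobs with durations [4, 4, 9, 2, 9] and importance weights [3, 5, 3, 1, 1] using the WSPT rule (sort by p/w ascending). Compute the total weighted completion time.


Compute p/w ratios and sort ascending (WSPT): [(4, 5), (4, 3), (2, 1), (9, 3), (9, 1)]
Compute weighted completion times:
  Job (p=4,w=5): C=4, w*C=5*4=20
  Job (p=4,w=3): C=8, w*C=3*8=24
  Job (p=2,w=1): C=10, w*C=1*10=10
  Job (p=9,w=3): C=19, w*C=3*19=57
  Job (p=9,w=1): C=28, w*C=1*28=28
Total weighted completion time = 139

139
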